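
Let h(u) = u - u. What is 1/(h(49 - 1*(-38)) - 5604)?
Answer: -1/5604 ≈ -0.00017844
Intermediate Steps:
h(u) = 0
1/(h(49 - 1*(-38)) - 5604) = 1/(0 - 5604) = 1/(-5604) = -1/5604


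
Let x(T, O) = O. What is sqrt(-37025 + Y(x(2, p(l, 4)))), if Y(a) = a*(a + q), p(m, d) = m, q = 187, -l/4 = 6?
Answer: I*sqrt(40937) ≈ 202.33*I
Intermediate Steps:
l = -24 (l = -4*6 = -24)
Y(a) = a*(187 + a) (Y(a) = a*(a + 187) = a*(187 + a))
sqrt(-37025 + Y(x(2, p(l, 4)))) = sqrt(-37025 - 24*(187 - 24)) = sqrt(-37025 - 24*163) = sqrt(-37025 - 3912) = sqrt(-40937) = I*sqrt(40937)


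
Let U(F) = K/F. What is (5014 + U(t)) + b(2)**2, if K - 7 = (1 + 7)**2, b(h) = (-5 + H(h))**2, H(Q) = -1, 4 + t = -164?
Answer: 1060009/168 ≈ 6309.6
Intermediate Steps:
t = -168 (t = -4 - 164 = -168)
b(h) = 36 (b(h) = (-5 - 1)**2 = (-6)**2 = 36)
K = 71 (K = 7 + (1 + 7)**2 = 7 + 8**2 = 7 + 64 = 71)
U(F) = 71/F
(5014 + U(t)) + b(2)**2 = (5014 + 71/(-168)) + 36**2 = (5014 + 71*(-1/168)) + 1296 = (5014 - 71/168) + 1296 = 842281/168 + 1296 = 1060009/168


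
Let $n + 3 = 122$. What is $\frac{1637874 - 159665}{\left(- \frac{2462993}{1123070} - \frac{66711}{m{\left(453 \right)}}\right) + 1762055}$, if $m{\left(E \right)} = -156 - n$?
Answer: $\frac{7023636153050}{8373458442053} \approx 0.8388$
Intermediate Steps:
$n = 119$ ($n = -3 + 122 = 119$)
$m{\left(E \right)} = -275$ ($m{\left(E \right)} = -156 - 119 = -275$)
$\frac{1637874 - 159665}{\left(- \frac{2462993}{1123070} - \frac{66711}{m{\left(453 \right)}}\right) + 1762055} = \frac{1637874 - 159665}{\left(- \frac{2462993}{1123070} - \frac{66711}{-275}\right) + 1762055} = \frac{1478209}{\left(\left(-2462993\right) \frac{1}{1123070} - - \frac{66711}{275}\right) + 1762055} = \frac{1478209}{\left(- \frac{189461}{86390} + \frac{66711}{275}\right) + 1762055} = \frac{1478209}{\frac{1142212303}{4751450} + 1762055} = \frac{1478209}{\frac{8373458442053}{4751450}} = 1478209 \cdot \frac{4751450}{8373458442053} = \frac{7023636153050}{8373458442053}$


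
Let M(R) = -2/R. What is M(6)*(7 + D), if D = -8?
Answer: 1/3 ≈ 0.33333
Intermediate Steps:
M(6)*(7 + D) = (-2/6)*(7 - 8) = -2*1/6*(-1) = -1/3*(-1) = 1/3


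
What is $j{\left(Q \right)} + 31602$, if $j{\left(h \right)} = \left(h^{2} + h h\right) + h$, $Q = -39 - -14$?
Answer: $32827$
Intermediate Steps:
$Q = -25$ ($Q = -39 + 14 = -25$)
$j{\left(h \right)} = h + 2 h^{2}$ ($j{\left(h \right)} = \left(h^{2} + h^{2}\right) + h = 2 h^{2} + h = h + 2 h^{2}$)
$j{\left(Q \right)} + 31602 = - 25 \left(1 + 2 \left(-25\right)\right) + 31602 = - 25 \left(1 - 50\right) + 31602 = \left(-25\right) \left(-49\right) + 31602 = 1225 + 31602 = 32827$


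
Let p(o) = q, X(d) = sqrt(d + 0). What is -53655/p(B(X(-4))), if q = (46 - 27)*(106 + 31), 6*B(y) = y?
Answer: -53655/2603 ≈ -20.613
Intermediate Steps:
X(d) = sqrt(d)
B(y) = y/6
q = 2603 (q = 19*137 = 2603)
p(o) = 2603
-53655/p(B(X(-4))) = -53655/2603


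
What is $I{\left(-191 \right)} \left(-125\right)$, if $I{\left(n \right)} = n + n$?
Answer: $47750$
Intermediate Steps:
$I{\left(n \right)} = 2 n$
$I{\left(-191 \right)} \left(-125\right) = 2 \left(-191\right) \left(-125\right) = \left(-382\right) \left(-125\right) = 47750$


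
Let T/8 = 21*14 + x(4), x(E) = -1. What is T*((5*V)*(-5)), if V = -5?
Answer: 293000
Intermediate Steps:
T = 2344 (T = 8*(21*14 - 1) = 8*(294 - 1) = 8*293 = 2344)
T*((5*V)*(-5)) = 2344*((5*(-5))*(-5)) = 2344*(-25*(-5)) = 2344*125 = 293000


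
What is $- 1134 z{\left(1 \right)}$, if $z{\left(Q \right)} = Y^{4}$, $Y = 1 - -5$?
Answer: $-1469664$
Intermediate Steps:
$Y = 6$ ($Y = 1 + 5 = 6$)
$z{\left(Q \right)} = 1296$ ($z{\left(Q \right)} = 6^{4} = 1296$)
$- 1134 z{\left(1 \right)} = \left(-1134\right) 1296 = -1469664$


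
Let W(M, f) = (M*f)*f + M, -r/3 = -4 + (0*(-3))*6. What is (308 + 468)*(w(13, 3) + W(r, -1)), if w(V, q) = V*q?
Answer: 48888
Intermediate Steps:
r = 12 (r = -3*(-4 + (0*(-3))*6) = -3*(-4 + 0*6) = -3*(-4 + 0) = -3*(-4) = 12)
W(M, f) = M + M*f**2 (W(M, f) = M*f**2 + M = M + M*f**2)
(308 + 468)*(w(13, 3) + W(r, -1)) = (308 + 468)*(13*3 + 12*(1 + (-1)**2)) = 776*(39 + 12*(1 + 1)) = 776*(39 + 12*2) = 776*(39 + 24) = 776*63 = 48888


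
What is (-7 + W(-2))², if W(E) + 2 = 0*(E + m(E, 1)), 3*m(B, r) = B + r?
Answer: 81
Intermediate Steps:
m(B, r) = B/3 + r/3 (m(B, r) = (B + r)/3 = B/3 + r/3)
W(E) = -2 (W(E) = -2 + 0*(E + (E/3 + (⅓)*1)) = -2 + 0*(E + (E/3 + ⅓)) = -2 + 0*(E + (⅓ + E/3)) = -2 + 0*(⅓ + 4*E/3) = -2 + 0 = -2)
(-7 + W(-2))² = (-7 - 2)² = (-9)² = 81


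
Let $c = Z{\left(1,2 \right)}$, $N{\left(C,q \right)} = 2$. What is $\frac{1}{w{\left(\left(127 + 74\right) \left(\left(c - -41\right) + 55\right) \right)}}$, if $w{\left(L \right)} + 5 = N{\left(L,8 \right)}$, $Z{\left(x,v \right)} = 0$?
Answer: $- \frac{1}{3} \approx -0.33333$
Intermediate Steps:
$c = 0$
$w{\left(L \right)} = -3$ ($w{\left(L \right)} = -5 + 2 = -3$)
$\frac{1}{w{\left(\left(127 + 74\right) \left(\left(c - -41\right) + 55\right) \right)}} = \frac{1}{-3} = - \frac{1}{3}$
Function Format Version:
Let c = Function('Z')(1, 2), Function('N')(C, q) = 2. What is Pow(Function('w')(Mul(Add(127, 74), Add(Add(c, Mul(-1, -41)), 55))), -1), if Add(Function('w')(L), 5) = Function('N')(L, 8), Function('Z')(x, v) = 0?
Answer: Rational(-1, 3) ≈ -0.33333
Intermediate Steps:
c = 0
Function('w')(L) = -3 (Function('w')(L) = Add(-5, 2) = -3)
Pow(Function('w')(Mul(Add(127, 74), Add(Add(c, Mul(-1, -41)), 55))), -1) = Pow(-3, -1) = Rational(-1, 3)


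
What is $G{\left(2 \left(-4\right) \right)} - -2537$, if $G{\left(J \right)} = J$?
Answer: $2529$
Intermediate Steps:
$G{\left(2 \left(-4\right) \right)} - -2537 = 2 \left(-4\right) - -2537 = -8 + 2537 = 2529$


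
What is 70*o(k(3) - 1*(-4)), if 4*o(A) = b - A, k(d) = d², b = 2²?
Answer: -315/2 ≈ -157.50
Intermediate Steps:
b = 4
o(A) = 1 - A/4 (o(A) = (4 - A)/4 = 1 - A/4)
70*o(k(3) - 1*(-4)) = 70*(1 - (3² - 1*(-4))/4) = 70*(1 - (9 + 4)/4) = 70*(1 - ¼*13) = 70*(1 - 13/4) = 70*(-9/4) = -315/2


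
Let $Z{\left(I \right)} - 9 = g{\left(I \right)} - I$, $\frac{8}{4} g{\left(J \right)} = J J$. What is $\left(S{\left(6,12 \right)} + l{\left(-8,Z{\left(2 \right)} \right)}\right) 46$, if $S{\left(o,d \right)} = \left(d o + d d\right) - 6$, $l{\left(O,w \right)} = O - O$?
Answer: $9660$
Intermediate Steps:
$g{\left(J \right)} = \frac{J^{2}}{2}$ ($g{\left(J \right)} = \frac{J J}{2} = \frac{J^{2}}{2}$)
$Z{\left(I \right)} = 9 + \frac{I^{2}}{2} - I$ ($Z{\left(I \right)} = 9 + \left(\frac{I^{2}}{2} - I\right) = 9 + \frac{I^{2}}{2} - I$)
$l{\left(O,w \right)} = 0$
$S{\left(o,d \right)} = -6 + d^{2} + d o$ ($S{\left(o,d \right)} = \left(d o + d^{2}\right) - 6 = \left(d^{2} + d o\right) - 6 = -6 + d^{2} + d o$)
$\left(S{\left(6,12 \right)} + l{\left(-8,Z{\left(2 \right)} \right)}\right) 46 = \left(\left(-6 + 12^{2} + 12 \cdot 6\right) + 0\right) 46 = \left(\left(-6 + 144 + 72\right) + 0\right) 46 = \left(210 + 0\right) 46 = 210 \cdot 46 = 9660$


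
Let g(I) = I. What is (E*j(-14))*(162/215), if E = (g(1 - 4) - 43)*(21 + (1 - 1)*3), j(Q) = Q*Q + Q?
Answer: -28481544/215 ≈ -1.3247e+5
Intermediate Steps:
j(Q) = Q + Q² (j(Q) = Q² + Q = Q + Q²)
E = -966 (E = ((1 - 4) - 43)*(21 + (1 - 1)*3) = (-3 - 43)*(21 + 0*3) = -46*(21 + 0) = -46*21 = -966)
(E*j(-14))*(162/215) = (-(-13524)*(1 - 14))*(162/215) = (-(-13524)*(-13))*(162*(1/215)) = -966*182*(162/215) = -175812*162/215 = -28481544/215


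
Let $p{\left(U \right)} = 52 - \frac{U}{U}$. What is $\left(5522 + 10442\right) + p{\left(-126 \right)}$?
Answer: $16015$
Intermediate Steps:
$p{\left(U \right)} = 51$ ($p{\left(U \right)} = 52 - 1 = 51$)
$\left(5522 + 10442\right) + p{\left(-126 \right)} = \left(5522 + 10442\right) + 51 = 15964 + 51 = 16015$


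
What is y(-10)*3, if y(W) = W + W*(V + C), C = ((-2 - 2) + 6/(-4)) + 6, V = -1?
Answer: -15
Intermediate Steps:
C = ½ (C = (-4 + 6*(-¼)) + 6 = (-4 - 3/2) + 6 = -11/2 + 6 = ½ ≈ 0.50000)
y(W) = W/2 (y(W) = W + W*(-1 + ½) = W + W*(-½) = W - W/2 = W/2)
y(-10)*3 = ((½)*(-10))*3 = -5*3 = -15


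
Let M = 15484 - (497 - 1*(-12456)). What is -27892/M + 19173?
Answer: 48498971/2531 ≈ 19162.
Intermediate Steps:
M = 2531 (M = 15484 - (497 + 12456) = 15484 - 1*12953 = 15484 - 12953 = 2531)
-27892/M + 19173 = -27892/2531 + 19173 = 48498971/2531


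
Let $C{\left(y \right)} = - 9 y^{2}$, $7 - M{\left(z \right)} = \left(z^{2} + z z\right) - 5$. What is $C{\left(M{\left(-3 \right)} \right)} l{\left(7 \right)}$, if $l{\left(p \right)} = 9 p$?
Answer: $-20412$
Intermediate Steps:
$M{\left(z \right)} = 12 - 2 z^{2}$ ($M{\left(z \right)} = 7 - \left(\left(z^{2} + z z\right) - 5\right) = 7 - \left(\left(z^{2} + z^{2}\right) - 5\right) = 7 - \left(2 z^{2} - 5\right) = 7 - \left(-5 + 2 z^{2}\right) = 12 - 2 z^{2}$)
$C{\left(M{\left(-3 \right)} \right)} l{\left(7 \right)} = - 9 \left(12 - 2 \left(-3\right)^{2}\right)^{2} \cdot 9 \cdot 7 = - 9 \left(12 - 18\right)^{2} \cdot 63 = - 9 \left(-6\right)^{2} \cdot 63 = \left(-9\right) 36 \cdot 63 = \left(-324\right) 63 = -20412$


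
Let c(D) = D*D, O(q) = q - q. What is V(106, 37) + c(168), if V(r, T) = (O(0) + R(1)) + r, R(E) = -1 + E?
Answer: 28330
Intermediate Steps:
O(q) = 0
c(D) = D²
V(r, T) = r (V(r, T) = (0 + (-1 + 1)) + r = (0 + 0) + r = 0 + r = r)
V(106, 37) + c(168) = 106 + 168² = 106 + 28224 = 28330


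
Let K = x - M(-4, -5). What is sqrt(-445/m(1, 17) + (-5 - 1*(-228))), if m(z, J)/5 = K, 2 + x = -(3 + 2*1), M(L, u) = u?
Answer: sqrt(1070)/2 ≈ 16.355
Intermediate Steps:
x = -7 (x = -2 - (3 + 2*1) = -2 - (3 + 2) = -2 - 1*5 = -2 - 5 = -7)
K = -2 (K = -7 - 1*(-5) = -7 + 5 = -2)
m(z, J) = -10 (m(z, J) = 5*(-2) = -10)
sqrt(-445/m(1, 17) + (-5 - 1*(-228))) = sqrt(-445/(-10) + (-5 - 1*(-228))) = sqrt(-445*(-1/10) + (-5 + 228)) = sqrt(89/2 + 223) = sqrt(535/2) = sqrt(1070)/2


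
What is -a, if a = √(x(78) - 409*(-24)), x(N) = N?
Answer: -√9894 ≈ -99.469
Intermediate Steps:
a = √9894 (a = √(78 - 409*(-24)) = √(78 + 9816) = √9894 ≈ 99.469)
-a = -√9894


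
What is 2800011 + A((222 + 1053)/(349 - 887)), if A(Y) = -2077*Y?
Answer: 1509054093/538 ≈ 2.8049e+6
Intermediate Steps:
2800011 + A((222 + 1053)/(349 - 887)) = 2800011 - 2077*(222 + 1053)/(349 - 887) = 2800011 - 2648175/(-538) = 2800011 - 2648175*(-1)/538 = 2800011 - 2077*(-1275/538) = 2800011 + 2648175/538 = 1509054093/538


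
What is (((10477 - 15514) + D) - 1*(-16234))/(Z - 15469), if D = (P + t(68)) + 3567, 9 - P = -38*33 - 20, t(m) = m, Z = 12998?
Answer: -16115/2471 ≈ -6.5217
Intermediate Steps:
P = 1283 (P = 9 - (-38*33 - 20) = 9 - (-1254 - 20) = 9 - 1*(-1274) = 9 + 1274 = 1283)
D = 4918 (D = (1283 + 68) + 3567 = 1351 + 3567 = 4918)
(((10477 - 15514) + D) - 1*(-16234))/(Z - 15469) = (((10477 - 15514) + 4918) - 1*(-16234))/(12998 - 15469) = ((-5037 + 4918) + 16234)/(-2471) = (-119 + 16234)*(-1/2471) = 16115*(-1/2471) = -16115/2471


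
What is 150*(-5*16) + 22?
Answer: -11978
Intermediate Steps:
150*(-5*16) + 22 = 150*(-80) + 22 = -12000 + 22 = -11978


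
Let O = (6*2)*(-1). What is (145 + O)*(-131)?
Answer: -17423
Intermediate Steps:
O = -12 (O = 12*(-1) = -12)
(145 + O)*(-131) = (145 - 12)*(-131) = 133*(-131) = -17423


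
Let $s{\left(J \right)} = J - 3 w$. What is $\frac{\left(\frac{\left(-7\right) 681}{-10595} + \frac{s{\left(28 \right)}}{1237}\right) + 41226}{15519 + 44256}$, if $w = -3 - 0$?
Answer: $\frac{540314863184}{783412046625} \approx 0.68969$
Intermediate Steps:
$w = -3$ ($w = -3 + 0 = -3$)
$s{\left(J \right)} = 9 + J$ ($s{\left(J \right)} = J - -9 = J + 9 = 9 + J$)
$\frac{\left(\frac{\left(-7\right) 681}{-10595} + \frac{s{\left(28 \right)}}{1237}\right) + 41226}{15519 + 44256} = \frac{\left(\frac{\left(-7\right) 681}{-10595} + \frac{9 + 28}{1237}\right) + 41226}{15519 + 44256} = \frac{\left(\left(-4767\right) \left(- \frac{1}{10595}\right) + 37 \cdot \frac{1}{1237}\right) + 41226}{59775} = \left(\left(\frac{4767}{10595} + \frac{37}{1237}\right) + 41226\right) \frac{1}{59775} = \left(\frac{6288794}{13106015} + 41226\right) \frac{1}{59775} = \frac{540314863184}{13106015} \cdot \frac{1}{59775} = \frac{540314863184}{783412046625}$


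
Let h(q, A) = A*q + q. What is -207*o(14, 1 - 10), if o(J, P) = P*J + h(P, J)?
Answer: 54027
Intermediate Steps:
h(q, A) = q + A*q
o(J, P) = J*P + P*(1 + J) (o(J, P) = P*J + P*(1 + J) = J*P + P*(1 + J))
-207*o(14, 1 - 10) = -207*(1 - 10)*(1 + 2*14) = -(-1863)*(1 + 28) = -(-1863)*29 = -207*(-261) = 54027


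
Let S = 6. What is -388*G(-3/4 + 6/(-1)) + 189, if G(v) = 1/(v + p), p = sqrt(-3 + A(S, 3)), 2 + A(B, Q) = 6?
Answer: 5899/23 ≈ 256.48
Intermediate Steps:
A(B, Q) = 4 (A(B, Q) = -2 + 6 = 4)
p = 1 (p = sqrt(-3 + 4) = sqrt(1) = 1)
G(v) = 1/(1 + v) (G(v) = 1/(v + 1) = 1/(1 + v))
-388*G(-3/4 + 6/(-1)) + 189 = -388/(1 + (-3/4 + 6/(-1))) + 189 = -388/(1 + (-3*1/4 + 6*(-1))) + 189 = -388/(1 + (-3/4 - 6)) + 189 = -388/(1 - 27/4) + 189 = -388/(-23/4) + 189 = -388*(-4/23) + 189 = 1552/23 + 189 = 5899/23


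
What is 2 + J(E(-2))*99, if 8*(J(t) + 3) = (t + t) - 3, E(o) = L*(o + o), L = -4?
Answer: 511/8 ≈ 63.875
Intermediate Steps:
E(o) = -8*o (E(o) = -4*(o + o) = -8*o)
J(t) = -27/8 + t/4 (J(t) = -3 + ((t + t) - 3)/8 = -3 + (2*t - 3)/8 = -3 + (-3 + 2*t)/8 = -3 + (-3/8 + t/4) = -27/8 + t/4)
2 + J(E(-2))*99 = 2 + (-27/8 + (-8*(-2))/4)*99 = 2 + (-27/8 + (¼)*16)*99 = 2 + (-27/8 + 4)*99 = 2 + (5/8)*99 = 2 + 495/8 = 511/8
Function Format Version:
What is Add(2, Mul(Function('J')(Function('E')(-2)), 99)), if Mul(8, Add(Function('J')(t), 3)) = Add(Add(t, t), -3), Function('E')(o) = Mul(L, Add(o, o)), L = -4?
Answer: Rational(511, 8) ≈ 63.875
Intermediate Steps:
Function('E')(o) = Mul(-8, o) (Function('E')(o) = Mul(-4, Add(o, o)) = Mul(-4, Mul(2, o)) = Mul(-8, o))
Function('J')(t) = Add(Rational(-27, 8), Mul(Rational(1, 4), t)) (Function('J')(t) = Add(-3, Mul(Rational(1, 8), Add(Add(t, t), -3))) = Add(-3, Mul(Rational(1, 8), Add(Mul(2, t), -3))) = Add(-3, Mul(Rational(1, 8), Add(-3, Mul(2, t)))) = Add(-3, Add(Rational(-3, 8), Mul(Rational(1, 4), t))) = Add(Rational(-27, 8), Mul(Rational(1, 4), t)))
Add(2, Mul(Function('J')(Function('E')(-2)), 99)) = Add(2, Mul(Add(Rational(-27, 8), Mul(Rational(1, 4), Mul(-8, -2))), 99)) = Add(2, Mul(Add(Rational(-27, 8), Mul(Rational(1, 4), 16)), 99)) = Add(2, Mul(Add(Rational(-27, 8), 4), 99)) = Add(2, Mul(Rational(5, 8), 99)) = Add(2, Rational(495, 8)) = Rational(511, 8)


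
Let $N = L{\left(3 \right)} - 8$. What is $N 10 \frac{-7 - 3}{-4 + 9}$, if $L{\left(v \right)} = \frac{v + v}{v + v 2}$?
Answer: $\frac{440}{3} \approx 146.67$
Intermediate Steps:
$L{\left(v \right)} = \frac{2}{3}$ ($L{\left(v \right)} = \frac{2 v}{v + 2 v} = \frac{2 v}{3 v} = 2 v \frac{1}{3 v} = \frac{2}{3}$)
$N = - \frac{22}{3}$ ($N = \frac{2}{3} - 8 = - \frac{22}{3} \approx -7.3333$)
$N 10 \frac{-7 - 3}{-4 + 9} = \left(- \frac{22}{3}\right) 10 \frac{-7 - 3}{-4 + 9} = - \frac{220 \left(- \frac{10}{5}\right)}{3} = - \frac{220 \left(\left(-10\right) \frac{1}{5}\right)}{3} = \left(- \frac{220}{3}\right) \left(-2\right) = \frac{440}{3}$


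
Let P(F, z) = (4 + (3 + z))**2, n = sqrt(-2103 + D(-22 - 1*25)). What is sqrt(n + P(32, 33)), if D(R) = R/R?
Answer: sqrt(1600 + I*sqrt(2102)) ≈ 40.004 + 0.573*I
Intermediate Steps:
D(R) = 1
n = I*sqrt(2102) (n = sqrt(-2103 + 1) = sqrt(-2102) = I*sqrt(2102) ≈ 45.848*I)
P(F, z) = (7 + z)**2
sqrt(n + P(32, 33)) = sqrt(I*sqrt(2102) + (7 + 33)**2) = sqrt(I*sqrt(2102) + 40**2) = sqrt(I*sqrt(2102) + 1600) = sqrt(1600 + I*sqrt(2102))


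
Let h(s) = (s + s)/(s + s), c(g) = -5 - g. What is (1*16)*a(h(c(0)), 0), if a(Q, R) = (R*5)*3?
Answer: 0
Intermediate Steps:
h(s) = 1 (h(s) = (2*s)/((2*s)) = (2*s)*(1/(2*s)) = 1)
a(Q, R) = 15*R (a(Q, R) = (5*R)*3 = 15*R)
(1*16)*a(h(c(0)), 0) = (1*16)*(15*0) = 16*0 = 0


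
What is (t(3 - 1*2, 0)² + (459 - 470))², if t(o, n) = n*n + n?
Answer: 121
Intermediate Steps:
t(o, n) = n + n² (t(o, n) = n² + n = n + n²)
(t(3 - 1*2, 0)² + (459 - 470))² = ((0*(1 + 0))² + (459 - 470))² = ((0*1)² - 11)² = (0² - 11)² = (0 - 11)² = (-11)² = 121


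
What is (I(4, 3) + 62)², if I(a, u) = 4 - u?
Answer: 3969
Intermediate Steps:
(I(4, 3) + 62)² = ((4 - 1*3) + 62)² = ((4 - 3) + 62)² = (1 + 62)² = 63² = 3969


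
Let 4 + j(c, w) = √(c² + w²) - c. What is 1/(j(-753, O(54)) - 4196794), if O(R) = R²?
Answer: -839209/3521356914392 - 3*√1007785/17606784571960 ≈ -2.3849e-7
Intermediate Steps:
j(c, w) = -4 + √(c² + w²) - c (j(c, w) = -4 + (√(c² + w²) - c) = -4 + √(c² + w²) - c)
1/(j(-753, O(54)) - 4196794) = 1/((-4 + √((-753)² + (54²)²) - 1*(-753)) - 4196794) = 1/((-4 + √(567009 + 2916²) + 753) - 4196794) = 1/((-4 + √(567009 + 8503056) + 753) - 4196794) = 1/((-4 + √9070065 + 753) - 4196794) = 1/((-4 + 3*√1007785 + 753) - 4196794) = 1/((749 + 3*√1007785) - 4196794) = 1/(-4196045 + 3*√1007785)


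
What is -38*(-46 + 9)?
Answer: 1406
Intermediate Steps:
-38*(-46 + 9) = -38*(-37) = 1406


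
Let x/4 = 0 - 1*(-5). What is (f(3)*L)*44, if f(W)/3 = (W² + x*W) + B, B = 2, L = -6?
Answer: -56232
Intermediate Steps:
x = 20 (x = 4*(0 - 1*(-5)) = 4*(0 + 5) = 4*5 = 20)
f(W) = 6 + 3*W² + 60*W (f(W) = 3*((W² + 20*W) + 2) = 3*(2 + W² + 20*W) = 6 + 3*W² + 60*W)
(f(3)*L)*44 = ((6 + 3*3² + 60*3)*(-6))*44 = ((6 + 3*9 + 180)*(-6))*44 = ((6 + 27 + 180)*(-6))*44 = (213*(-6))*44 = -1278*44 = -56232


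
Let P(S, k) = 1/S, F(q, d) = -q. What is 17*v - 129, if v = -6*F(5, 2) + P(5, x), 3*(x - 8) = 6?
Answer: 1922/5 ≈ 384.40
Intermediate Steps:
x = 10 (x = 8 + (⅓)*6 = 8 + 2 = 10)
v = 151/5 (v = -(-6)*5 + 1/5 = -6*(-5) + ⅕ = 30 + ⅕ = 151/5 ≈ 30.200)
17*v - 129 = 17*(151/5) - 129 = 2567/5 - 129 = 1922/5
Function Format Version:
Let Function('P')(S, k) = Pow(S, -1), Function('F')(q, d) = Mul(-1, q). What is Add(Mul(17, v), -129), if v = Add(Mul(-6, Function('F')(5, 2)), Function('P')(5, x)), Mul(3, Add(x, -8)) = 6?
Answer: Rational(1922, 5) ≈ 384.40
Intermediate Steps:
x = 10 (x = Add(8, Mul(Rational(1, 3), 6)) = Add(8, 2) = 10)
v = Rational(151, 5) (v = Add(Mul(-6, Mul(-1, 5)), Pow(5, -1)) = Add(Mul(-6, -5), Rational(1, 5)) = Add(30, Rational(1, 5)) = Rational(151, 5) ≈ 30.200)
Add(Mul(17, v), -129) = Add(Mul(17, Rational(151, 5)), -129) = Add(Rational(2567, 5), -129) = Rational(1922, 5)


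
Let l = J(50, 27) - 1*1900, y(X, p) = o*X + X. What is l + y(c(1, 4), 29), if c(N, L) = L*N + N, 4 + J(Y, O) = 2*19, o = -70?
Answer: -2211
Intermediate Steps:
J(Y, O) = 34 (J(Y, O) = -4 + 2*19 = -4 + 38 = 34)
c(N, L) = N + L*N
y(X, p) = -69*X (y(X, p) = -70*X + X = -69*X)
l = -1866 (l = 34 - 1*1900 = 34 - 1900 = -1866)
l + y(c(1, 4), 29) = -1866 - 69*(1 + 4) = -1866 - 69*5 = -1866 - 345 = -2211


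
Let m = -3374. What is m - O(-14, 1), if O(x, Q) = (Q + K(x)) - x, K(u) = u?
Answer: -3375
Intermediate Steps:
O(x, Q) = Q (O(x, Q) = (Q + x) - x = Q)
m - O(-14, 1) = -3374 - 1*1 = -3374 - 1 = -3375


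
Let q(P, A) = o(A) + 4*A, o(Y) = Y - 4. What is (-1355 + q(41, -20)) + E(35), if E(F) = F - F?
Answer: -1459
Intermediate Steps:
o(Y) = -4 + Y
E(F) = 0
q(P, A) = -4 + 5*A (q(P, A) = (-4 + A) + 4*A = -4 + 5*A)
(-1355 + q(41, -20)) + E(35) = (-1355 + (-4 + 5*(-20))) + 0 = (-1355 + (-4 - 100)) + 0 = (-1355 - 104) + 0 = -1459 + 0 = -1459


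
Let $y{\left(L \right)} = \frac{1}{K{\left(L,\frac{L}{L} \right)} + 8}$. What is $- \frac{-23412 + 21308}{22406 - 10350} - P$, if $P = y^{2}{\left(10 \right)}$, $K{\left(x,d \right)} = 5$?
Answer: $\frac{42940}{254683} \approx 0.1686$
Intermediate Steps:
$y{\left(L \right)} = \frac{1}{13}$ ($y{\left(L \right)} = \frac{1}{5 + 8} = \frac{1}{13}$)
$P = \frac{1}{169}$ ($P = \left(\frac{1}{13}\right)^{2} = \frac{1}{169} \approx 0.0059172$)
$- \frac{-23412 + 21308}{22406 - 10350} - P = - \frac{-23412 + 21308}{22406 - 10350} - \frac{1}{169} = - \frac{-2104}{12056} - \frac{1}{169} = \left(-1\right) \left(- \frac{263}{1507}\right) - \frac{1}{169} = \frac{263}{1507} - \frac{1}{169} = \frac{42940}{254683}$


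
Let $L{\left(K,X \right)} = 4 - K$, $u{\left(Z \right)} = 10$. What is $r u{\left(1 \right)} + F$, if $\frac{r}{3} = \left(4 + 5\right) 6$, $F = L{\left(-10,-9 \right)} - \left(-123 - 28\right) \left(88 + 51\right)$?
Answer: $22623$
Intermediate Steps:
$F = 21003$ ($F = \left(4 - -10\right) - \left(-123 - 28\right) \left(88 + 51\right) = \left(4 + 10\right) - \left(-151\right) 139 = 14 - -20989 = 14 + 20989 = 21003$)
$r = 162$ ($r = 3 \left(4 + 5\right) 6 = 3 \cdot 9 \cdot 6 = 3 \cdot 54 = 162$)
$r u{\left(1 \right)} + F = 162 \cdot 10 + 21003 = 1620 + 21003 = 22623$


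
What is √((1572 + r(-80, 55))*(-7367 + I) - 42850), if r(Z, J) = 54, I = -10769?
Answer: 11*I*√244066 ≈ 5434.3*I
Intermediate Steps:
√((1572 + r(-80, 55))*(-7367 + I) - 42850) = √((1572 + 54)*(-7367 - 10769) - 42850) = √(1626*(-18136) - 42850) = √(-29489136 - 42850) = √(-29531986) = 11*I*√244066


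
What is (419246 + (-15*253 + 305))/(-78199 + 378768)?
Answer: 415756/300569 ≈ 1.3832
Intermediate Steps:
(419246 + (-15*253 + 305))/(-78199 + 378768) = (419246 + (-3795 + 305))/300569 = (419246 - 3490)*(1/300569) = 415756*(1/300569) = 415756/300569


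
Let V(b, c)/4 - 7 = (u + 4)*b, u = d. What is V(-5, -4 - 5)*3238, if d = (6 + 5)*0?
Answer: -168376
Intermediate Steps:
d = 0 (d = 11*0 = 0)
u = 0
V(b, c) = 28 + 16*b (V(b, c) = 28 + 4*((0 + 4)*b) = 28 + 4*(4*b) = 28 + 16*b)
V(-5, -4 - 5)*3238 = (28 + 16*(-5))*3238 = (28 - 80)*3238 = -52*3238 = -168376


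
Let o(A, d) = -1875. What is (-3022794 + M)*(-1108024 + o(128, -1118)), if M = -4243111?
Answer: 8064420693595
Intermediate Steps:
(-3022794 + M)*(-1108024 + o(128, -1118)) = (-3022794 - 4243111)*(-1108024 - 1875) = -7265905*(-1109899) = 8064420693595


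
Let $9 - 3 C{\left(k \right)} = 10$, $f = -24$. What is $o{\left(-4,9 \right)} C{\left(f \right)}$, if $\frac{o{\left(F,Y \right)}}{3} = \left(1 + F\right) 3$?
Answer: $9$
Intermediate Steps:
$C{\left(k \right)} = - \frac{1}{3}$ ($C{\left(k \right)} = 3 - \frac{10}{3} = - \frac{1}{3}$)
$o{\left(F,Y \right)} = 9 + 9 F$ ($o{\left(F,Y \right)} = 3 \left(1 + F\right) 3 = 3 \left(3 + 3 F\right) = 9 + 9 F$)
$o{\left(-4,9 \right)} C{\left(f \right)} = \left(9 + 9 \left(-4\right)\right) \left(- \frac{1}{3}\right) = \left(9 - 36\right) \left(- \frac{1}{3}\right) = \left(-27\right) \left(- \frac{1}{3}\right) = 9$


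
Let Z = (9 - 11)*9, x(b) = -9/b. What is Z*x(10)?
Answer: 81/5 ≈ 16.200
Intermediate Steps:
Z = -18 (Z = -2*9 = -18)
Z*x(10) = -(-162)/10 = -18*(-9/10) = 81/5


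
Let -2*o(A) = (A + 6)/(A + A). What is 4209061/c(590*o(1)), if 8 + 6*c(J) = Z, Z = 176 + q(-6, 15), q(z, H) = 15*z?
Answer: 4209061/13 ≈ 3.2377e+5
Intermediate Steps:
o(A) = -(6 + A)/(4*A) (o(A) = -(A + 6)/(2*(A + A)) = -(6 + A)/(2*(2*A)) = -(6 + A)*1/(2*A)/2 = -(6 + A)/(4*A))
Z = 86 (Z = 176 + 15*(-6) = 176 - 90 = 86)
c(J) = 13 (c(J) = -4/3 + (1/6)*86 = -4/3 + 43/3 = 13)
4209061/c(590*o(1)) = 4209061/13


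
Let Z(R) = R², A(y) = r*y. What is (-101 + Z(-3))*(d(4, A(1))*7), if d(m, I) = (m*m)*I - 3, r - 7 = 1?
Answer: -80500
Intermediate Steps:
r = 8 (r = 7 + 1 = 8)
A(y) = 8*y
d(m, I) = -3 + I*m² (d(m, I) = m²*I - 3 = I*m² - 3 = -3 + I*m²)
(-101 + Z(-3))*(d(4, A(1))*7) = (-101 + (-3)²)*((-3 + (8*1)*4²)*7) = (-101 + 9)*((-3 + 8*16)*7) = -92*(-3 + 128)*7 = -11500*7 = -92*875 = -80500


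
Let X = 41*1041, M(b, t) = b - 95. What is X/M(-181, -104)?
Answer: -14227/92 ≈ -154.64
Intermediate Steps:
M(b, t) = -95 + b
X = 42681
X/M(-181, -104) = 42681/(-95 - 181) = 42681/(-276) = 42681*(-1/276) = -14227/92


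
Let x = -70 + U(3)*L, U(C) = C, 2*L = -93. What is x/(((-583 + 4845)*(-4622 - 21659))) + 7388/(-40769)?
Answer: -1655037092461/9133040558636 ≈ -0.18121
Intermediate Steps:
L = -93/2 (L = (1/2)*(-93) = -93/2 ≈ -46.500)
x = -419/2 (x = -70 + 3*(-93/2) = -70 - 279/2 = -419/2 ≈ -209.50)
x/(((-583 + 4845)*(-4622 - 21659))) + 7388/(-40769) = -419*1/((-4622 - 21659)*(-583 + 4845))/2 + 7388/(-40769) = -419/(2*(4262*(-26281))) + 7388*(-1/40769) = -419/2/(-112009622) - 7388/40769 = -419/2*(-1/112009622) - 7388/40769 = 419/224019244 - 7388/40769 = -1655037092461/9133040558636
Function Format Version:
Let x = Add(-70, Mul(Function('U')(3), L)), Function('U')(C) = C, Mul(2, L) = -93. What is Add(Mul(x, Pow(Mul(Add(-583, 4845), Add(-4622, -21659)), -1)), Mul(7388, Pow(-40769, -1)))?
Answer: Rational(-1655037092461, 9133040558636) ≈ -0.18121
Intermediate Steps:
L = Rational(-93, 2) (L = Mul(Rational(1, 2), -93) = Rational(-93, 2) ≈ -46.500)
x = Rational(-419, 2) (x = Add(-70, Mul(3, Rational(-93, 2))) = Add(-70, Rational(-279, 2)) = Rational(-419, 2) ≈ -209.50)
Add(Mul(x, Pow(Mul(Add(-583, 4845), Add(-4622, -21659)), -1)), Mul(7388, Pow(-40769, -1))) = Add(Mul(Rational(-419, 2), Pow(Mul(Add(-583, 4845), Add(-4622, -21659)), -1)), Mul(7388, Pow(-40769, -1))) = Add(Mul(Rational(-419, 2), Pow(Mul(4262, -26281), -1)), Mul(7388, Rational(-1, 40769))) = Add(Mul(Rational(-419, 2), Pow(-112009622, -1)), Rational(-7388, 40769)) = Add(Mul(Rational(-419, 2), Rational(-1, 112009622)), Rational(-7388, 40769)) = Add(Rational(419, 224019244), Rational(-7388, 40769)) = Rational(-1655037092461, 9133040558636)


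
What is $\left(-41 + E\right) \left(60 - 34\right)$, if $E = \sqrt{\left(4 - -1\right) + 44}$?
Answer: $-884$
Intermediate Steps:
$E = 7$ ($E = \sqrt{\left(4 + 1\right) + 44} = \sqrt{5 + 44} = \sqrt{49} = 7$)
$\left(-41 + E\right) \left(60 - 34\right) = \left(-41 + 7\right) \left(60 - 34\right) = - 34 \left(60 - 34\right) = \left(-34\right) 26 = -884$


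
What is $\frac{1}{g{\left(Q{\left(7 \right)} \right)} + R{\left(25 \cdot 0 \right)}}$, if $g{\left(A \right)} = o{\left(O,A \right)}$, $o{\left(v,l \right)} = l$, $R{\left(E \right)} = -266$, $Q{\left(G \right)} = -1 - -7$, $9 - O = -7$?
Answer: $- \frac{1}{260} \approx -0.0038462$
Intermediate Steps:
$O = 16$ ($O = 9 - -7 = 9 + 7 = 16$)
$Q{\left(G \right)} = 6$ ($Q{\left(G \right)} = -1 + 7 = 6$)
$g{\left(A \right)} = A$
$\frac{1}{g{\left(Q{\left(7 \right)} \right)} + R{\left(25 \cdot 0 \right)}} = \frac{1}{6 - 266} = \frac{1}{-260} = - \frac{1}{260}$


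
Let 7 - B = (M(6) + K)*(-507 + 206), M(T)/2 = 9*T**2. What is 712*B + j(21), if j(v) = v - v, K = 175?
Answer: 176383760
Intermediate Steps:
M(T) = 18*T**2 (M(T) = 2*(9*T**2) = 18*T**2)
j(v) = 0
B = 247730 (B = 7 - (18*6**2 + 175)*(-507 + 206) = 7 - (18*36 + 175)*(-301) = 7 - (648 + 175)*(-301) = 7 - 823*(-301) = 7 - 1*(-247723) = 7 + 247723 = 247730)
712*B + j(21) = 712*247730 + 0 = 176383760 + 0 = 176383760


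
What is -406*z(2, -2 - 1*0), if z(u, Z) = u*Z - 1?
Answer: 2030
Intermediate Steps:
z(u, Z) = -1 + Z*u (z(u, Z) = Z*u - 1 = -1 + Z*u)
-406*z(2, -2 - 1*0) = -406*(-1 + (-2 - 1*0)*2) = -406*(-1 + (-2 + 0)*2) = -406*(-1 - 2*2) = -406*(-1 - 4) = -406*(-5) = 2030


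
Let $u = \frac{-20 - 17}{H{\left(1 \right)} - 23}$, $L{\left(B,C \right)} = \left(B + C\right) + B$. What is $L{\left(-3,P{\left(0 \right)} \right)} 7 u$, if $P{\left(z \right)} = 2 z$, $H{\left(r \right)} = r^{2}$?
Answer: $- \frac{777}{11} \approx -70.636$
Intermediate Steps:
$L{\left(B,C \right)} = C + 2 B$
$u = \frac{37}{22}$ ($u = \frac{-20 - 17}{1^{2} - 23} = - \frac{37}{1 - 23} = - \frac{37}{-22} = \left(-37\right) \left(- \frac{1}{22}\right) = \frac{37}{22} \approx 1.6818$)
$L{\left(-3,P{\left(0 \right)} \right)} 7 u = \left(2 \cdot 0 + 2 \left(-3\right)\right) 7 \cdot \frac{37}{22} = \left(0 - 6\right) 7 \cdot \frac{37}{22} = \left(-6\right) 7 \cdot \frac{37}{22} = \left(-42\right) \frac{37}{22} = - \frac{777}{11}$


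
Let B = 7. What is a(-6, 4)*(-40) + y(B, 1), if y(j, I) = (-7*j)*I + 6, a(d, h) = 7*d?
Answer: 1637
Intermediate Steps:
y(j, I) = 6 - 7*I*j (y(j, I) = -7*I*j + 6 = 6 - 7*I*j)
a(-6, 4)*(-40) + y(B, 1) = (7*(-6))*(-40) + (6 - 7*1*7) = -42*(-40) + (6 - 49) = 1680 - 43 = 1637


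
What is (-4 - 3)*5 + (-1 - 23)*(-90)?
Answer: 2125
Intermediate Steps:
(-4 - 3)*5 + (-1 - 23)*(-90) = -7*5 - 24*(-90) = -35 + 2160 = 2125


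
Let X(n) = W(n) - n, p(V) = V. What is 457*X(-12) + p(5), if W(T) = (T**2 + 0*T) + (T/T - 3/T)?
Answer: 287473/4 ≈ 71868.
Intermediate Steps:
W(T) = 1 + T**2 - 3/T (W(T) = (T**2 + 0) + (1 - 3/T) = T**2 + (1 - 3/T) = 1 + T**2 - 3/T)
X(n) = -n + (-3 + n + n**3)/n (X(n) = (-3 + n + n**3)/n - n = -n + (-3 + n + n**3)/n)
457*X(-12) + p(5) = 457*(1 + (-12)**2 - 1*(-12) - 3/(-12)) + 5 = 457*(1 + 144 + 12 - 3*(-1/12)) + 5 = 457*(1 + 144 + 12 + 1/4) + 5 = 457*(629/4) + 5 = 287453/4 + 5 = 287473/4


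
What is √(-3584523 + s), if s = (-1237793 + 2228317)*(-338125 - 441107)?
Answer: 3*I*√85761286899 ≈ 8.7855e+5*I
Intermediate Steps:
s = -771847997568 (s = 990524*(-779232) = -771847997568)
√(-3584523 + s) = √(-3584523 - 771847997568) = √(-771851582091) = 3*I*√85761286899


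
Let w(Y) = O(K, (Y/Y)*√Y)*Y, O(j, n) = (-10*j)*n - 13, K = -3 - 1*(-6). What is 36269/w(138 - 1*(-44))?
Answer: 36269/2290834 - 544035*√182/14890421 ≈ -0.47706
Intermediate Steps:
K = 3 (K = -3 + 6 = 3)
O(j, n) = -13 - 10*j*n (O(j, n) = -10*j*n - 13 = -13 - 10*j*n)
w(Y) = Y*(-13 - 30*√Y) (w(Y) = (-13 - 10*3*(Y/Y)*√Y)*Y = (-13 - 10*3*1*√Y)*Y = (-13 - 10*3*√Y)*Y = (-13 - 30*√Y)*Y = Y*(-13 - 30*√Y))
36269/w(138 - 1*(-44)) = 36269/((-(138 - 1*(-44))*(13 + 30*√(138 - 1*(-44))))) = 36269/((-(138 + 44)*(13 + 30*√(138 + 44)))) = 36269/((-1*182*(13 + 30*√182))) = 36269/(-2366 - 5460*√182)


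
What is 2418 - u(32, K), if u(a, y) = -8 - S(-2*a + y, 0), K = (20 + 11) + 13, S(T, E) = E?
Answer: 2426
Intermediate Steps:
K = 44 (K = 31 + 13 = 44)
u(a, y) = -8 (u(a, y) = -8 - 1*0 = -8 + 0 = -8)
2418 - u(32, K) = 2418 - 1*(-8) = 2418 + 8 = 2426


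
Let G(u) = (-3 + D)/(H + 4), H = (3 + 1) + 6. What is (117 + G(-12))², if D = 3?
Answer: 13689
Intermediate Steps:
H = 10 (H = 4 + 6 = 10)
G(u) = 0 (G(u) = (-3 + 3)/(10 + 4) = 0/14 = 0*(1/14) = 0)
(117 + G(-12))² = (117 + 0)² = 117² = 13689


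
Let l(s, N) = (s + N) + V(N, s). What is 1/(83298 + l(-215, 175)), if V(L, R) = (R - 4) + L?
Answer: 1/83214 ≈ 1.2017e-5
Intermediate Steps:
V(L, R) = -4 + L + R (V(L, R) = (-4 + R) + L = -4 + L + R)
l(s, N) = -4 + 2*N + 2*s (l(s, N) = (s + N) + (-4 + N + s) = (N + s) + (-4 + N + s) = -4 + 2*N + 2*s)
1/(83298 + l(-215, 175)) = 1/(83298 + (-4 + 2*175 + 2*(-215))) = 1/(83298 + (-4 + 350 - 430)) = 1/(83298 - 84) = 1/83214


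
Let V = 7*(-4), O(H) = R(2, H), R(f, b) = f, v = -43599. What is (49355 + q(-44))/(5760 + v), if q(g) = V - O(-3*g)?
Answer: -49325/37839 ≈ -1.3035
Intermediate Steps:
O(H) = 2
V = -28
q(g) = -30 (q(g) = -28 - 1*2 = -28 - 2 = -30)
(49355 + q(-44))/(5760 + v) = (49355 - 30)/(5760 - 43599) = 49325/(-37839) = 49325*(-1/37839) = -49325/37839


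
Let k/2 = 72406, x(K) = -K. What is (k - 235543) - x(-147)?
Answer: -90878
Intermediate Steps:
k = 144812 (k = 2*72406 = 144812)
(k - 235543) - x(-147) = (144812 - 235543) - (-1)*(-147) = -90731 - 1*147 = -90731 - 147 = -90878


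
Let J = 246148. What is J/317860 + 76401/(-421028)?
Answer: 19837594571/33456990020 ≈ 0.59293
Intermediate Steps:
J/317860 + 76401/(-421028) = 246148/317860 + 76401/(-421028) = 246148*(1/317860) + 76401*(-1/421028) = 61537/79465 - 76401/421028 = 19837594571/33456990020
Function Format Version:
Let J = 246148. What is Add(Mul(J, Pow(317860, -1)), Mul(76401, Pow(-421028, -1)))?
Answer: Rational(19837594571, 33456990020) ≈ 0.59293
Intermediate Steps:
Add(Mul(J, Pow(317860, -1)), Mul(76401, Pow(-421028, -1))) = Add(Mul(246148, Pow(317860, -1)), Mul(76401, Pow(-421028, -1))) = Add(Mul(246148, Rational(1, 317860)), Mul(76401, Rational(-1, 421028))) = Add(Rational(61537, 79465), Rational(-76401, 421028)) = Rational(19837594571, 33456990020)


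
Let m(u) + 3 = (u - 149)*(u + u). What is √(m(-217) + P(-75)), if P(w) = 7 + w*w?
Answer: √164473 ≈ 405.55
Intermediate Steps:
m(u) = -3 + 2*u*(-149 + u) (m(u) = -3 + (u - 149)*(u + u) = -3 + (-149 + u)*(2*u) = -3 + 2*u*(-149 + u))
P(w) = 7 + w²
√(m(-217) + P(-75)) = √((-3 - 298*(-217) + 2*(-217)²) + (7 + (-75)²)) = √((-3 + 64666 + 2*47089) + (7 + 5625)) = √((-3 + 64666 + 94178) + 5632) = √(158841 + 5632) = √164473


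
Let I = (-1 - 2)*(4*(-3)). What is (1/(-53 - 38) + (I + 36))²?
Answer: 42915601/8281 ≈ 5182.4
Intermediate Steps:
I = 36 (I = -3*(-12) = 36)
(1/(-53 - 38) + (I + 36))² = (1/(-53 - 38) + (36 + 36))² = (1/(-91) + 72)² = (-1/91 + 72)² = (6551/91)² = 42915601/8281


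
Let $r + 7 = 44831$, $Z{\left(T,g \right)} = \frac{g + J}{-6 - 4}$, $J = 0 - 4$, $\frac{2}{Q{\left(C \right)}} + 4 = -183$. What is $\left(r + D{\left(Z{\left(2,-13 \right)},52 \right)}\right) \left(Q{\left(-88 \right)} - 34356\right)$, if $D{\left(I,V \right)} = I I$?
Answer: $- \frac{14399683599743}{9350} \approx -1.5401 \cdot 10^{9}$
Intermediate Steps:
$Q{\left(C \right)} = - \frac{2}{187}$ ($Q{\left(C \right)} = \frac{2}{-4 - 183} = \frac{2}{-187} = 2 \left(- \frac{1}{187}\right) = - \frac{2}{187}$)
$J = -4$ ($J = 0 - 4 = -4$)
$Z{\left(T,g \right)} = \frac{2}{5} - \frac{g}{10}$ ($Z{\left(T,g \right)} = \frac{g - 4}{-6 - 4} = \frac{-4 + g}{-10} = \left(-4 + g\right) \left(- \frac{1}{10}\right) = \frac{2}{5} - \frac{g}{10}$)
$D{\left(I,V \right)} = I^{2}$
$r = 44824$ ($r = -7 + 44831 = 44824$)
$\left(r + D{\left(Z{\left(2,-13 \right)},52 \right)}\right) \left(Q{\left(-88 \right)} - 34356\right) = \left(44824 + \left(\frac{2}{5} - - \frac{13}{10}\right)^{2}\right) \left(- \frac{2}{187} - 34356\right) = \left(44824 + \left(\frac{2}{5} + \frac{13}{10}\right)^{2}\right) \left(- \frac{6424574}{187}\right) = \left(44824 + \left(\frac{17}{10}\right)^{2}\right) \left(- \frac{6424574}{187}\right) = \left(44824 + \frac{289}{100}\right) \left(- \frac{6424574}{187}\right) = \frac{4482689}{100} \left(- \frac{6424574}{187}\right) = - \frac{14399683599743}{9350}$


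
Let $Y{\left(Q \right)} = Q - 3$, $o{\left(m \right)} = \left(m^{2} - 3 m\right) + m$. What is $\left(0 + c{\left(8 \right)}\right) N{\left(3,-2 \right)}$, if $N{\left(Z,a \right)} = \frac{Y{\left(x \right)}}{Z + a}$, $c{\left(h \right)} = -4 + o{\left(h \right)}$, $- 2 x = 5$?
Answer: $-242$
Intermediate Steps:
$x = - \frac{5}{2}$ ($x = \left(- \frac{1}{2}\right) 5 = - \frac{5}{2} \approx -2.5$)
$o{\left(m \right)} = m^{2} - 2 m$
$Y{\left(Q \right)} = -3 + Q$ ($Y{\left(Q \right)} = Q - 3 = -3 + Q$)
$c{\left(h \right)} = -4 + h \left(-2 + h\right)$
$N{\left(Z,a \right)} = - \frac{11}{2 \left(Z + a\right)}$ ($N{\left(Z,a \right)} = \frac{-3 - \frac{5}{2}}{Z + a} = - \frac{11}{2 \left(Z + a\right)}$)
$\left(0 + c{\left(8 \right)}\right) N{\left(3,-2 \right)} = \left(0 - \left(4 - 8 \left(-2 + 8\right)\right)\right) \left(- \frac{11}{2 \cdot 3 + 2 \left(-2\right)}\right) = \left(0 + \left(-4 + 8 \cdot 6\right)\right) \left(- \frac{11}{6 - 4}\right) = \left(0 + \left(-4 + 48\right)\right) \left(- \frac{11}{2}\right) = \left(0 + 44\right) \left(\left(-11\right) \frac{1}{2}\right) = 44 \left(- \frac{11}{2}\right) = -242$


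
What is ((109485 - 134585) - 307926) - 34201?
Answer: -367227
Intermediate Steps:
((109485 - 134585) - 307926) - 34201 = (-25100 - 307926) - 34201 = -333026 - 34201 = -367227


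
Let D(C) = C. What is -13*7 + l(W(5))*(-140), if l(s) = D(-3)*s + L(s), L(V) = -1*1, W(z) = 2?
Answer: 889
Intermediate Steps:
L(V) = -1
l(s) = -1 - 3*s (l(s) = -3*s - 1 = -1 - 3*s)
-13*7 + l(W(5))*(-140) = -13*7 + (-1 - 3*2)*(-140) = -91 + (-1 - 6)*(-140) = -91 - 7*(-140) = -91 + 980 = 889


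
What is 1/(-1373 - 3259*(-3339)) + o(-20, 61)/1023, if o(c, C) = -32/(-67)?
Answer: 164996159/353357368056 ≈ 0.00046694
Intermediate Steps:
o(c, C) = 32/67 (o(c, C) = -32*(-1/67) = 32/67)
1/(-1373 - 3259*(-3339)) + o(-20, 61)/1023 = 1/(-1373 - 3259*(-3339)) + (32/67)/1023 = -1/3339/(-4632) + (32/67)*(1/1023) = -1/4632*(-1/3339) + 32/68541 = 1/15466248 + 32/68541 = 164996159/353357368056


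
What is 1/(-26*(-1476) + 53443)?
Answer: 1/91819 ≈ 1.0891e-5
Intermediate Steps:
1/(-26*(-1476) + 53443) = 1/(38376 + 53443) = 1/91819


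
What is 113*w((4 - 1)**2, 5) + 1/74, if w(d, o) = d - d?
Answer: 1/74 ≈ 0.013514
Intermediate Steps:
w(d, o) = 0
113*w((4 - 1)**2, 5) + 1/74 = 113*0 + 1/74 = 0 + 1/74 = 1/74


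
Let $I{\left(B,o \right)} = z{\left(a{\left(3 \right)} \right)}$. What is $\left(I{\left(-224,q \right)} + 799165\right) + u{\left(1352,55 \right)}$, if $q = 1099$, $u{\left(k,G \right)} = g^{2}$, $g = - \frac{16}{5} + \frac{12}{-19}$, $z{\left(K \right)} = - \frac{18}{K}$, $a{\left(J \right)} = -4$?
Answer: $\frac{14425274467}{18050} \approx 7.9918 \cdot 10^{5}$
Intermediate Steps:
$g = - \frac{364}{95}$ ($g = \left(-16\right) \frac{1}{5} + 12 \left(- \frac{1}{19}\right) = - \frac{16}{5} - \frac{12}{19} = - \frac{364}{95} \approx -3.8316$)
$u{\left(k,G \right)} = \frac{132496}{9025}$ ($u{\left(k,G \right)} = \left(- \frac{364}{95}\right)^{2} = \frac{132496}{9025}$)
$I{\left(B,o \right)} = \frac{9}{2}$ ($I{\left(B,o \right)} = - \frac{18}{-4} = \left(-18\right) \left(- \frac{1}{4}\right) = \frac{9}{2}$)
$\left(I{\left(-224,q \right)} + 799165\right) + u{\left(1352,55 \right)} = \left(\frac{9}{2} + 799165\right) + \frac{132496}{9025} = \frac{1598339}{2} + \frac{132496}{9025} = \frac{14425274467}{18050}$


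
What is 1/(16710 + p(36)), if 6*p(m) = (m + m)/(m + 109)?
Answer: 145/2422962 ≈ 5.9844e-5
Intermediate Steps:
p(m) = m/(3*(109 + m)) (p(m) = ((m + m)/(m + 109))/6 = ((2*m)/(109 + m))/6 = (2*m/(109 + m))/6 = m/(3*(109 + m)))
1/(16710 + p(36)) = 1/(16710 + (⅓)*36/(109 + 36)) = 1/(16710 + (⅓)*36/145) = 1/(16710 + (⅓)*36*(1/145)) = 1/(16710 + 12/145) = 1/(2422962/145) = 145/2422962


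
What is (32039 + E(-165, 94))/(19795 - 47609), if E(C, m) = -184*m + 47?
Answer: -7395/13907 ≈ -0.53175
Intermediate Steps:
E(C, m) = 47 - 184*m
(32039 + E(-165, 94))/(19795 - 47609) = (32039 + (47 - 184*94))/(19795 - 47609) = (32039 + (47 - 17296))/(-27814) = (32039 - 17249)*(-1/27814) = 14790*(-1/27814) = -7395/13907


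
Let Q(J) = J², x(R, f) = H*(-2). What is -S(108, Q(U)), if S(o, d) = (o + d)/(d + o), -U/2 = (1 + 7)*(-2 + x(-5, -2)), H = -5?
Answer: -1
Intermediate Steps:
x(R, f) = 10 (x(R, f) = -5*(-2) = 10)
U = -128 (U = -2*(1 + 7)*(-2 + 10) = -16*8 = -2*64 = -128)
S(o, d) = 1 (S(o, d) = (d + o)/(d + o) = 1)
-S(108, Q(U)) = -1*1 = -1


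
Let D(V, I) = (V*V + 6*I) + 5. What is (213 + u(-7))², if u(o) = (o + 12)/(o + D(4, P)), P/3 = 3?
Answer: 209931121/4624 ≈ 45400.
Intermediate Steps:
P = 9 (P = 3*3 = 9)
D(V, I) = 5 + V² + 6*I (D(V, I) = (V² + 6*I) + 5 = 5 + V² + 6*I)
u(o) = (12 + o)/(75 + o) (u(o) = (o + 12)/(o + (5 + 4² + 6*9)) = (12 + o)/(o + (5 + 16 + 54)) = (12 + o)/(o + 75) = (12 + o)/(75 + o))
(213 + u(-7))² = (213 + (12 - 7)/(75 - 7))² = (213 + 5/68)² = (14489/68)² = 209931121/4624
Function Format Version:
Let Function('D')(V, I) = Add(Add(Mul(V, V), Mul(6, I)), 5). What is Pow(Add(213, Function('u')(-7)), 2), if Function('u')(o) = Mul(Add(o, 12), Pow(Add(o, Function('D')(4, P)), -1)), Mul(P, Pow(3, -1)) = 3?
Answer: Rational(209931121, 4624) ≈ 45400.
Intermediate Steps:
P = 9 (P = Mul(3, 3) = 9)
Function('D')(V, I) = Add(5, Pow(V, 2), Mul(6, I)) (Function('D')(V, I) = Add(Add(Pow(V, 2), Mul(6, I)), 5) = Add(5, Pow(V, 2), Mul(6, I)))
Function('u')(o) = Mul(Pow(Add(75, o), -1), Add(12, o)) (Function('u')(o) = Mul(Add(o, 12), Pow(Add(o, Add(5, Pow(4, 2), Mul(6, 9))), -1)) = Mul(Add(12, o), Pow(Add(o, Add(5, 16, 54)), -1)) = Mul(Add(12, o), Pow(Add(o, 75), -1)) = Mul(Add(12, o), Pow(Add(75, o), -1)) = Mul(Pow(Add(75, o), -1), Add(12, o)))
Pow(Add(213, Function('u')(-7)), 2) = Pow(Add(213, Mul(Pow(Add(75, -7), -1), Add(12, -7))), 2) = Pow(Add(213, Mul(Pow(68, -1), 5)), 2) = Pow(Add(213, Mul(Rational(1, 68), 5)), 2) = Pow(Add(213, Rational(5, 68)), 2) = Pow(Rational(14489, 68), 2) = Rational(209931121, 4624)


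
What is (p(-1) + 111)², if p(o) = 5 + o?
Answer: 13225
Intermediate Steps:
(p(-1) + 111)² = ((5 - 1) + 111)² = (4 + 111)² = 115² = 13225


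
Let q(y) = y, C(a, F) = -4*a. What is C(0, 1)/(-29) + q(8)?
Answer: 8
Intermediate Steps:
C(0, 1)/(-29) + q(8) = (-4*0)/(-29) + 8 = -1/29*0 + 8 = 0 + 8 = 8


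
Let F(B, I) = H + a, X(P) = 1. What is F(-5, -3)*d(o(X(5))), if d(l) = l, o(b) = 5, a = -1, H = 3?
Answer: 10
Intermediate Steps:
F(B, I) = 2 (F(B, I) = 3 - 1 = 2)
F(-5, -3)*d(o(X(5))) = 2*5 = 10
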